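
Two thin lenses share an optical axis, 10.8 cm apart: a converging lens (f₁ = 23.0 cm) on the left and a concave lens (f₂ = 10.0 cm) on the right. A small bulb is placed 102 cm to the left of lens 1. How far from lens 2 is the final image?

21.2 cm

Lens 1: 1/d_i1 = 1/f₁ − 1/d_o1 = 1/(23.0) − 1/(102) = 0.03367, so d_i1 = 29.70 cm.
The intermediate image is 29.70 cm to the right of lens 1, which lies 18.90 cm to the right of lens 2 — a virtual object — so d_o2 = −18.90 cm.
Lens 2 is diverging, so f₂ = −10.0 cm.
Lens 2: 1/d_i2 = 1/f₂ − 1/d_o2 = 1/(-10.0) − 1/(-18.90) = -0.04709, so d_i2 = -21.2 cm.
The final image is virtual, 21.2 cm to the left of lens 2 (overall magnification ≈ 0.33).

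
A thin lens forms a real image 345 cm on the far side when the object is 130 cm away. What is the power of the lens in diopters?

P = +1.06 D

d_i = +345 cm.
1/f = 1/d_o + 1/d_i = 1/(130) + 1/(345) = 0.01059 cm⁻¹.
f = 94.42 cm = 0.9442 m, so P = 1/f = +1.06 D.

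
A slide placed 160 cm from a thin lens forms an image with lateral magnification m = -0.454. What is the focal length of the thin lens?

m = −d_i/d_o ⇒ d_i = −m·d_o = −(-0.454)·(160) = 72.64 cm.
1/f = 1/d_o + 1/d_i = 1/(160) + 1/(72.64) = 0.02002, so f = 50.0 cm.
Since f is positive, the thin lens is converging.

f = 50.0 cm (converging)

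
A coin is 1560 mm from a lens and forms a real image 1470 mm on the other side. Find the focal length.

f = 757 mm (converging)

Real image ⇒ d_i = +1470 mm.
1/f = 1/d_o + 1/d_i = 1/(1560) + 1/(1470) = 0.001321, so f = 757 mm.
Since f is positive, the lens is converging.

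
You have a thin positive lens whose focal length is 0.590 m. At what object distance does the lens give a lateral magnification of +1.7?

0.243 m

m = −d_i/d_o ⇒ d_i = −m·d_o.
1/f = 1/d_o + 1/d_i = 1/d_o − 1/(m·d_o) = (1 − 1/m)/d_o, so d_o = f(1 − 1/m) = (0.5900)(1 − 1/(+1.7)) = 0.243 m.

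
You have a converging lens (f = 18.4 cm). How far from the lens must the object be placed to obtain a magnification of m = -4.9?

m = −d_i/d_o ⇒ d_i = −m·d_o.
1/f = 1/d_o + 1/d_i = 1/d_o − 1/(m·d_o) = (1 − 1/m)/d_o, so d_o = f(1 − 1/m) = (18.40)(1 − 1/(-4.9)) = 22.2 cm.

22.2 cm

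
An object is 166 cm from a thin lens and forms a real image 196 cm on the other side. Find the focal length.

Real image ⇒ d_i = +196 cm.
1/f = 1/d_o + 1/d_i = 1/(166) + 1/(196) = 0.01113, so f = 89.9 cm.
Since f is positive, the thin lens is converging.

f = 89.9 cm (converging)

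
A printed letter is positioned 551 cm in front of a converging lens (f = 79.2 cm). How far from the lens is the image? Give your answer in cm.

92.5 cm

Thin-lens equation: 1/d_i = 1/f − 1/d_o = 1/(79.20) − 1/(551) = 0.01263 − 0.001815 = 0.01081, so d_i = 92.5 cm.
The image is real, inverted and reduced, on the far side of the lens.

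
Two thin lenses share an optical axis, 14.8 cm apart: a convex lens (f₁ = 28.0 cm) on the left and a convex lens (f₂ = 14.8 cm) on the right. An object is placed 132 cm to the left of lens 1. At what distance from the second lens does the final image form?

8.64 cm

Lens 1: 1/d_i1 = 1/f₁ − 1/d_o1 = 1/(28.0) − 1/(132) = 0.02814, so d_i1 = 35.54 cm.
The intermediate image is 35.54 cm to the right of lens 1, which lies 20.74 cm to the right of lens 2 — a virtual object — so d_o2 = −20.74 cm.
Lens 2: 1/d_i2 = 1/f₂ − 1/d_o2 = 1/(14.8) − 1/(-20.74) = 0.1158, so d_i2 = 8.64 cm.
The final image is real, 8.64 cm to the right of lens 2 (overall magnification ≈ -0.11).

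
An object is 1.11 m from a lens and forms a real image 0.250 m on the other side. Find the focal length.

Real image ⇒ d_i = +0.250 m.
1/f = 1/d_o + 1/d_i = 1/(1.11) + 1/(0.250) = 4.901, so f = 0.204 m.
Since f is positive, the lens is converging.

f = 0.204 m (converging)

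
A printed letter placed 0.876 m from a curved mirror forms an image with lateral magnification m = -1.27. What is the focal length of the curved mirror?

m = −d_i/d_o ⇒ d_i = −m·d_o = −(-1.27)·(0.876) = 1.113 m.
1/f = 1/d_o + 1/d_i = 1/(0.876) + 1/(1.113) = 2.040, so f = 0.490 m.
Since f is positive, the curved mirror is concave.

f = 0.490 m (concave)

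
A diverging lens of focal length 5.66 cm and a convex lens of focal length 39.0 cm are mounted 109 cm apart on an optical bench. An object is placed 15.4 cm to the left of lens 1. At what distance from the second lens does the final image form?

Lens 1 is diverging, so f₁ = −5.66 cm.
Lens 1: 1/d_i1 = 1/f₁ − 1/d_o1 = 1/(-5.66) − 1/(15.4) = -0.2416, so d_i1 = -4.139 cm.
The intermediate image is 4.139 cm to the left of lens 1 (virtual), which is 109 − (-4.139) = 113.1 cm to the left of lens 2, so d_o2 = +113.1 cm.
Lens 2: 1/d_i2 = 1/f₂ − 1/d_o2 = 1/(39.0) − 1/(113.1) = 0.01680, so d_i2 = 59.5 cm.
The final image is real, 59.5 cm to the right of lens 2 (overall magnification ≈ -0.14).

59.5 cm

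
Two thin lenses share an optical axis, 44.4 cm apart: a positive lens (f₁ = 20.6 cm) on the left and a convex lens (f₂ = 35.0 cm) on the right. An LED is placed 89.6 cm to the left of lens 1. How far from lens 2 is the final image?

35.6 cm

Lens 1: 1/d_i1 = 1/f₁ − 1/d_o1 = 1/(20.6) − 1/(89.6) = 0.03738, so d_i1 = 26.75 cm.
The intermediate image is 26.75 cm to the right of lens 1, which is 44.4 − (26.75) = 17.65 cm to the left of lens 2, so d_o2 = +17.65 cm.
Lens 2: 1/d_i2 = 1/f₂ − 1/d_o2 = 1/(35.0) − 1/(17.65) = -0.02809, so d_i2 = -35.6 cm.
The final image is virtual, 35.6 cm to the left of lens 2 (overall magnification ≈ -0.60).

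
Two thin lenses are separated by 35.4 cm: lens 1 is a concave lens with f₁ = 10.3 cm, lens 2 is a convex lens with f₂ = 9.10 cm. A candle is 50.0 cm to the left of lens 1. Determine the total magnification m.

m = -0.0446

f₁ = −10.3 cm (diverging).
Lens 1: 1/d_i1 = 1/(-10.3) − 1/(50.0) = -0.1171, so d_i1 = -8.541 cm; m₁ = −d_i1/d_o1 = +0.1708.
d_o2 = 35.4 − (-8.541) = 43.94 cm.
Lens 2: 1/d_i2 = 1/(9.10) − 1/(43.94) = 0.08713, so d_i2 = 11.48 cm; m₂ = −d_i2/d_o2 = -0.2612.
m = m₁·m₂ = (+0.1708)(-0.2612) = -0.0446.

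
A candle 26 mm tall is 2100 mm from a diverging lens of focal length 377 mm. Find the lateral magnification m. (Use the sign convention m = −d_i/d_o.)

For a diverging lens, f = -377 mm.
1/d_i = 1/f − 1/d_o = 1/(-377.0) − 1/(2100) = -0.003129, so d_i = -319.6 mm.
m = −d_i/d_o = −(-319.6)/(2100) = +0.152.
The image is virtual, upright and reduced, on the same side as the object.

m = +0.152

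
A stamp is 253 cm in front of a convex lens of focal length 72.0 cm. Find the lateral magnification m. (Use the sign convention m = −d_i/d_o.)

1/d_i = 1/f − 1/d_o = 1/(72.00) − 1/(253) = 0.009936, so d_i = 100.6 cm.
m = −d_i/d_o = −(100.6)/(253) = -0.398.
The image is real, inverted and reduced, on the far side of the lens.

m = -0.398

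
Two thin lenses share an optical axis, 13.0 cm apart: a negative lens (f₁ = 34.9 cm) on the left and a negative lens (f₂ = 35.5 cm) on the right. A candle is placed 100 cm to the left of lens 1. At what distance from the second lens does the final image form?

Lens 1 is diverging, so f₁ = −34.9 cm.
Lens 1: 1/d_i1 = 1/f₁ − 1/d_o1 = 1/(-34.9) − 1/(100) = -0.03865, so d_i1 = -25.87 cm.
The intermediate image is 25.87 cm to the left of lens 1 (virtual), which is 13.0 − (-25.87) = 38.87 cm to the left of lens 2, so d_o2 = +38.87 cm.
Lens 2 is diverging, so f₂ = −35.5 cm.
Lens 2: 1/d_i2 = 1/f₂ − 1/d_o2 = 1/(-35.5) − 1/(38.87) = -0.05390, so d_i2 = -18.6 cm.
The final image is virtual, 18.6 cm to the left of lens 2 (overall magnification ≈ 0.12).

18.6 cm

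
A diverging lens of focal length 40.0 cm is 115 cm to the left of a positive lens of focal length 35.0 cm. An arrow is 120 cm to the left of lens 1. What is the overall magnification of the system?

m = -0.0795

f₁ = −40.0 cm (diverging).
Lens 1: 1/d_i1 = 1/(-40.0) − 1/(120) = -0.03333, so d_i1 = -30.00 cm; m₁ = −d_i1/d_o1 = +0.2500.
d_o2 = 115 − (-30.00) = 145.0 cm.
Lens 2: 1/d_i2 = 1/(35.0) − 1/(145.0) = 0.02167, so d_i2 = 46.14 cm; m₂ = −d_i2/d_o2 = -0.3182.
m = m₁·m₂ = (+0.2500)(-0.3182) = -0.0795.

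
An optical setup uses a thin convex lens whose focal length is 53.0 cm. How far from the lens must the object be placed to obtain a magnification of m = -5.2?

m = −d_i/d_o ⇒ d_i = −m·d_o.
1/f = 1/d_o + 1/d_i = 1/d_o − 1/(m·d_o) = (1 − 1/m)/d_o, so d_o = f(1 − 1/m) = (53.00)(1 − 1/(-5.2)) = 63.2 cm.

63.2 cm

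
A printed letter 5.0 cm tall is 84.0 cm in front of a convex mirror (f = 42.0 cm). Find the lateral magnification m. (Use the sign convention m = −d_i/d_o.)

For a convex mirror, f = -42.0 cm.
1/d_i = 1/f − 1/d_o = 1/(-42.00) − 1/(84.0) = -0.03571, so d_i = -28.00 cm.
m = −d_i/d_o = −(-28.00)/(84.0) = +0.333.
The image is virtual, upright and reduced, behind the mirror.

m = +0.333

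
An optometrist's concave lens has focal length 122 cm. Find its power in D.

For a concave lens, f = −122 cm.
f = -122 cm = -1.22 m.
P = 1/f = 1/(-1.22 m) = -0.820 D.

P = -0.820 D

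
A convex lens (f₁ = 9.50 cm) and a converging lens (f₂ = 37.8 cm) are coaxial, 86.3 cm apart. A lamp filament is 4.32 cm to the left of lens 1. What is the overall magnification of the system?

m = -1.23

Lens 1: 1/d_i1 = 1/(9.50) − 1/(4.32) = -0.1262, so d_i1 = -7.923 cm; m₁ = −d_i1/d_o1 = +1.834.
d_o2 = 86.3 − (-7.923) = 94.22 cm.
Lens 2: 1/d_i2 = 1/(37.8) − 1/(94.22) = 0.01584, so d_i2 = 63.13 cm; m₂ = −d_i2/d_o2 = -0.6700.
m = m₁·m₂ = (+1.834)(-0.6700) = -1.23.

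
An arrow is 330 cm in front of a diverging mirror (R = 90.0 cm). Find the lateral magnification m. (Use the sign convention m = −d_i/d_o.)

m = +0.120

f = R/2 = 90.0/2 = 45.00 cm; for a diverging mirror, f = -45.00 cm.
1/d_i = 1/f − 1/d_o = 1/(-45.00) − 1/(330) = -0.02525, so d_i = -39.60 cm.
m = −d_i/d_o = −(-39.60)/(330) = +0.120.
The image is virtual, upright and reduced, behind the mirror.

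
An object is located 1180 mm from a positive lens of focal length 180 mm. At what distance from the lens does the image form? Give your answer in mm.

212 mm

Thin-lens equation: 1/v = 1/f − 1/u = 1/(180.0) − 1/(1180) = 0.005556 − 0.0008475 = 0.004708, so v = 212 mm.
The image is real, inverted and reduced, on the far side of the lens.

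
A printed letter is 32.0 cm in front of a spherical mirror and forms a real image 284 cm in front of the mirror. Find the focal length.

Real image ⇒ d_i = +284 cm.
1/f = 1/d_o + 1/d_i = 1/(32.0) + 1/(284) = 0.03477, so f = 28.8 cm.
Since f is positive, the spherical mirror is concave.

f = 28.8 cm (concave)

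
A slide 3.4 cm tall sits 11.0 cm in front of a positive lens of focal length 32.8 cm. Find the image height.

5.12 cm

1/d_i = 1/f − 1/d_o = 1/(32.80) − 1/(11.0) = -0.06042, so d_i = -16.55 cm.
m = −d_i/d_o = +1.505.
|h_i| = |m|·h_o = 1.505 × 3.4 = 5.12 cm. The image is virtual, upright and enlarged, on the same side as the object.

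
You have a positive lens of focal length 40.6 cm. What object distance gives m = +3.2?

m = −d_i/d_o ⇒ d_i = −m·d_o.
1/f = 1/d_o + 1/d_i = 1/d_o − 1/(m·d_o) = (1 − 1/m)/d_o, so d_o = f(1 − 1/m) = (40.60)(1 − 1/(+3.2)) = 27.9 cm.

27.9 cm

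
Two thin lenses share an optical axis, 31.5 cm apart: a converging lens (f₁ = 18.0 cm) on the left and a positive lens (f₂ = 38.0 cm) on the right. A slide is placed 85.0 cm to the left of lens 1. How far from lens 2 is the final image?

Lens 1: 1/d_i1 = 1/f₁ − 1/d_o1 = 1/(18.0) − 1/(85.0) = 0.04379, so d_i1 = 22.84 cm.
The intermediate image is 22.84 cm to the right of lens 1, which is 31.5 − (22.84) = 8.660 cm to the left of lens 2, so d_o2 = +8.660 cm.
Lens 2: 1/d_i2 = 1/f₂ − 1/d_o2 = 1/(38.0) − 1/(8.660) = -0.08916, so d_i2 = -11.2 cm.
The final image is virtual, 11.2 cm to the left of lens 2 (overall magnification ≈ -0.35).

11.2 cm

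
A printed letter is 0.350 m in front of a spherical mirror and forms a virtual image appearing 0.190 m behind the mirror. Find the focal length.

f = -0.416 m (convex)

Virtual image ⇒ d_i = −0.190 m.
1/f = 1/d_o + 1/d_i = 1/(0.350) + 1/(-0.190) = -2.406, so f = -0.416 m.
Since f is negative, the spherical mirror is convex.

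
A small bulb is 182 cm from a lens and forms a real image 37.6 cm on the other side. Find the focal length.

Real image ⇒ d_i = +37.6 cm.
1/f = 1/d_o + 1/d_i = 1/(182) + 1/(37.6) = 0.03209, so f = 31.2 cm.
Since f is positive, the lens is converging.

f = 31.2 cm (converging)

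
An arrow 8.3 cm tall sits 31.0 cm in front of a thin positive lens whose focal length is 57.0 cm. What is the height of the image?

18.2 cm

1/d_i = 1/f − 1/d_o = 1/(57.00) − 1/(31.0) = -0.01471, so d_i = -67.96 cm.
m = −d_i/d_o = +2.192.
|h_i| = |m|·h_o = 2.192 × 8.3 = 18.2 cm. The image is virtual, upright and enlarged, on the same side as the object.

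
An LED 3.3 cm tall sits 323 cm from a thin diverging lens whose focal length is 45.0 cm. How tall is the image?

0.404 cm

For a diverging lens, f = -45.0 cm.
1/d_i = 1/f − 1/d_o = 1/(-45.00) − 1/(323) = -0.02532, so d_i = -39.50 cm.
m = −d_i/d_o = +0.1223.
|h_i| = |m|·h_o = 0.1223 × 3.3 = 0.404 cm. The image is virtual, upright and reduced, on the same side as the object.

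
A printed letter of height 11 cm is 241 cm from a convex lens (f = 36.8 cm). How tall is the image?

1/d_i = 1/f − 1/d_o = 1/(36.80) − 1/(241) = 0.02302, so d_i = 43.43 cm.
m = −d_i/d_o = -0.1802.
|h_i| = |m|·h_o = 0.1802 × 11 = 1.98 cm. The image is real, inverted and reduced, on the far side of the lens.

1.98 cm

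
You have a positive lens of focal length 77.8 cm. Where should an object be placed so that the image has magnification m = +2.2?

42.4 cm

m = −d_i/d_o ⇒ d_i = −m·d_o.
1/f = 1/d_o + 1/d_i = 1/d_o − 1/(m·d_o) = (1 − 1/m)/d_o, so d_o = f(1 − 1/m) = (77.80)(1 − 1/(+2.2)) = 42.4 cm.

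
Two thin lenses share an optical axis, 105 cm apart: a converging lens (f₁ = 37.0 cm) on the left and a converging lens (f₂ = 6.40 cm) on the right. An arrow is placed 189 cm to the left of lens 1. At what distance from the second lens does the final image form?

7.18 cm

Lens 1: 1/d_i1 = 1/f₁ − 1/d_o1 = 1/(37.0) − 1/(189) = 0.02174, so d_i1 = 46.01 cm.
The intermediate image is 46.01 cm to the right of lens 1, which is 105 − (46.01) = 58.99 cm to the left of lens 2, so d_o2 = +58.99 cm.
Lens 2: 1/d_i2 = 1/f₂ − 1/d_o2 = 1/(6.40) − 1/(58.99) = 0.1393, so d_i2 = 7.18 cm.
The final image is real, 7.18 cm to the right of lens 2 (overall magnification ≈ 0.030).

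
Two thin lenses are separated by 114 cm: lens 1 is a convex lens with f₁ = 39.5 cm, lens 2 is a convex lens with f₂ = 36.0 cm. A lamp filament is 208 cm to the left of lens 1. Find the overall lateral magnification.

Lens 1: 1/d_i1 = 1/(39.5) − 1/(208) = 0.02051, so d_i1 = 48.76 cm; m₁ = −d_i1/d_o1 = -0.2344.
d_o2 = 114 − (48.76) = 65.24 cm.
Lens 2: 1/d_i2 = 1/(36.0) − 1/(65.24) = 0.01245, so d_i2 = 80.32 cm; m₂ = −d_i2/d_o2 = -1.231.
m = m₁·m₂ = (-0.2344)(-1.231) = +0.289.

m = +0.289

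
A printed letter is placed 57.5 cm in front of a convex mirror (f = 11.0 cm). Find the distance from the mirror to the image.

9.23 cm

For a convex mirror, f = -11.0 cm.
Mirror equation: 1/d_i = 1/f − 1/d_o = 1/(-11.00) − 1/(57.5) = -0.09091 − 0.01739 = -0.1083, so d_i = -9.23 cm.
The image is virtual, upright and reduced, behind the mirror.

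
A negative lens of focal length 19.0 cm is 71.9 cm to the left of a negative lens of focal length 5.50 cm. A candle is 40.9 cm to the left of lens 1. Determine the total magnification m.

f₁ = −19.0 cm (diverging).
Lens 1: 1/d_i1 = 1/(-19.0) − 1/(40.9) = -0.07708, so d_i1 = -12.97 cm; m₁ = −d_i1/d_o1 = +0.3171.
d_o2 = 71.9 − (-12.97) = 84.87 cm.
f₂ = −5.50 cm (diverging).
Lens 2: 1/d_i2 = 1/(-5.50) − 1/(84.87) = -0.1936, so d_i2 = -5.165 cm; m₂ = −d_i2/d_o2 = +0.06086.
m = m₁·m₂ = (+0.3171)(+0.06086) = +0.0193.

m = +0.0193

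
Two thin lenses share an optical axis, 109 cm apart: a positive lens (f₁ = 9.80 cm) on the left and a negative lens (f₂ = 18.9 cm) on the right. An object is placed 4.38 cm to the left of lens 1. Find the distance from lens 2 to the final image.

16.3 cm

Lens 1: 1/d_i1 = 1/f₁ − 1/d_o1 = 1/(9.80) − 1/(4.38) = -0.1263, so d_i1 = -7.920 cm.
The intermediate image is 7.920 cm to the left of lens 1 (virtual), which is 109 − (-7.920) = 116.9 cm to the left of lens 2, so d_o2 = +116.9 cm.
Lens 2 is diverging, so f₂ = −18.9 cm.
Lens 2: 1/d_i2 = 1/f₂ − 1/d_o2 = 1/(-18.9) − 1/(116.9) = -0.06146, so d_i2 = -16.3 cm.
The final image is virtual, 16.3 cm to the left of lens 2 (overall magnification ≈ 0.25).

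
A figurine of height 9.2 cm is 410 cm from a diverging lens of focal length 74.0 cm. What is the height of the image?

1.41 cm

For a diverging lens, f = -74.0 cm.
1/d_i = 1/f − 1/d_o = 1/(-74.00) − 1/(410) = -0.01595, so d_i = -62.69 cm.
m = −d_i/d_o = +0.1529.
|h_i| = |m|·h_o = 0.1529 × 9.2 = 1.41 cm. The image is virtual, upright and reduced, on the same side as the object.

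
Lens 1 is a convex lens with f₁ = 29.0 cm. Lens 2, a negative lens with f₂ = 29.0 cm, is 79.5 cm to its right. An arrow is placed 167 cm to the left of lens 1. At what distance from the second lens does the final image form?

17.5 cm

Lens 1: 1/d_i1 = 1/f₁ − 1/d_o1 = 1/(29.0) − 1/(167) = 0.02849, so d_i1 = 35.09 cm.
The intermediate image is 35.09 cm to the right of lens 1, which is 79.5 − (35.09) = 44.41 cm to the left of lens 2, so d_o2 = +44.41 cm.
Lens 2 is diverging, so f₂ = −29.0 cm.
Lens 2: 1/d_i2 = 1/f₂ − 1/d_o2 = 1/(-29.0) − 1/(44.41) = -0.05700, so d_i2 = -17.5 cm.
The final image is virtual, 17.5 cm to the left of lens 2 (overall magnification ≈ -0.083).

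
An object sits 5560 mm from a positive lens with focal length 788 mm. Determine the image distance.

918 mm

Thin-lens equation: 1/v = 1/f − 1/u = 1/(788.0) − 1/(5560) = 0.001269 − 0.0001799 = 0.001089, so v = 918 mm.
The image is real, inverted and reduced, on the far side of the lens.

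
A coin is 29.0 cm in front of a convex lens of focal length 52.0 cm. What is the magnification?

1/d_i = 1/f − 1/d_o = 1/(52.00) − 1/(29.0) = -0.01525, so d_i = -65.57 cm.
m = −d_i/d_o = −(-65.57)/(29.0) = +2.26.
The image is virtual, upright and enlarged, on the same side as the object.

m = +2.26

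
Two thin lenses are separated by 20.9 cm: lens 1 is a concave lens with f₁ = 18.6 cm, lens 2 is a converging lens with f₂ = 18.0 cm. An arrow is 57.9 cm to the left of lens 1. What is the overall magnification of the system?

m = -0.258

f₁ = −18.6 cm (diverging).
Lens 1: 1/d_i1 = 1/(-18.6) − 1/(57.9) = -0.07103, so d_i1 = -14.08 cm; m₁ = −d_i1/d_o1 = +0.2432.
d_o2 = 20.9 − (-14.08) = 34.98 cm.
Lens 2: 1/d_i2 = 1/(18.0) − 1/(34.98) = 0.02697, so d_i2 = 37.08 cm; m₂ = −d_i2/d_o2 = -1.060.
m = m₁·m₂ = (+0.2432)(-1.060) = -0.258.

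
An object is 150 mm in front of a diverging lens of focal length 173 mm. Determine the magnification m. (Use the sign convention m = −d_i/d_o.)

For a diverging lens, f = -173 mm.
1/d_i = 1/f − 1/d_o = 1/(-173.0) − 1/(150) = -0.01245, so d_i = -80.34 mm.
m = −d_i/d_o = −(-80.34)/(150) = +0.536.
The image is virtual, upright and reduced, on the same side as the object.

m = +0.536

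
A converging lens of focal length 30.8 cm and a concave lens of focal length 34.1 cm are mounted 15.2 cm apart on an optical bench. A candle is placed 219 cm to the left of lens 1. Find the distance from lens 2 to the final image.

Lens 1: 1/d_i1 = 1/f₁ − 1/d_o1 = 1/(30.8) − 1/(219) = 0.02790, so d_i1 = 35.84 cm.
The intermediate image is 35.84 cm to the right of lens 1, which lies 20.64 cm to the right of lens 2 — a virtual object — so d_o2 = −20.64 cm.
Lens 2 is diverging, so f₂ = −34.1 cm.
Lens 2: 1/d_i2 = 1/f₂ − 1/d_o2 = 1/(-34.1) − 1/(-20.64) = 0.01912, so d_i2 = 52.3 cm.
The final image is real, 52.3 cm to the right of lens 2 (overall magnification ≈ -0.41).

52.3 cm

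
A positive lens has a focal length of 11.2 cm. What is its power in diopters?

f = 11.2 cm = 0.112 m.
P = 1/f = 1/(0.112 m) = +8.93 D.

P = +8.93 D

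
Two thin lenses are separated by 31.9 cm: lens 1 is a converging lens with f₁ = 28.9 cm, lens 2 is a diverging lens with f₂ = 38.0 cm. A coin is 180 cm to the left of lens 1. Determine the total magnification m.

Lens 1: 1/d_i1 = 1/(28.9) − 1/(180) = 0.02905, so d_i1 = 34.43 cm; m₁ = −d_i1/d_o1 = -0.1913.
d_o2 = 31.9 − (34.43) = -2.530 cm (virtual object).
f₂ = −38.0 cm (diverging).
Lens 2: 1/d_i2 = 1/(-38.0) − 1/(-2.530) = 0.3689, so d_i2 = 2.710 cm; m₂ = −d_i2/d_o2 = +1.071.
m = m₁·m₂ = (-0.1913)(+1.071) = -0.205.

m = -0.205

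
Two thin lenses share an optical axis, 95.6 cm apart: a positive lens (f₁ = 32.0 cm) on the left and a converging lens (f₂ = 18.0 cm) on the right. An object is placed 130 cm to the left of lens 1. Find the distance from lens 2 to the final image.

Lens 1: 1/d_i1 = 1/f₁ − 1/d_o1 = 1/(32.0) − 1/(130) = 0.02356, so d_i1 = 42.45 cm.
The intermediate image is 42.45 cm to the right of lens 1, which is 95.6 − (42.45) = 53.15 cm to the left of lens 2, so d_o2 = +53.15 cm.
Lens 2: 1/d_i2 = 1/f₂ − 1/d_o2 = 1/(18.0) − 1/(53.15) = 0.03674, so d_i2 = 27.2 cm.
The final image is real, 27.2 cm to the right of lens 2 (overall magnification ≈ 0.17).

27.2 cm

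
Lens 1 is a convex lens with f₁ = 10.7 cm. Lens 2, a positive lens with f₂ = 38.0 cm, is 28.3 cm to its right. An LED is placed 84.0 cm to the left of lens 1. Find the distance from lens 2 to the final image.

27.8 cm

Lens 1: 1/d_i1 = 1/f₁ − 1/d_o1 = 1/(10.7) − 1/(84.0) = 0.08155, so d_i1 = 12.26 cm.
The intermediate image is 12.26 cm to the right of lens 1, which is 28.3 − (12.26) = 16.04 cm to the left of lens 2, so d_o2 = +16.04 cm.
Lens 2: 1/d_i2 = 1/f₂ − 1/d_o2 = 1/(38.0) − 1/(16.04) = -0.03603, so d_i2 = -27.8 cm.
The final image is virtual, 27.8 cm to the left of lens 2 (overall magnification ≈ -0.25).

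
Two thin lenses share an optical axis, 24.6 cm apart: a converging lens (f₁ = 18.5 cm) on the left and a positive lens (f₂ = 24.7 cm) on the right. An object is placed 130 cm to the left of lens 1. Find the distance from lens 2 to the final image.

Lens 1: 1/d_i1 = 1/f₁ − 1/d_o1 = 1/(18.5) − 1/(130) = 0.04636, so d_i1 = 21.57 cm.
The intermediate image is 21.57 cm to the right of lens 1, which is 24.6 − (21.57) = 3.030 cm to the left of lens 2, so d_o2 = +3.030 cm.
Lens 2: 1/d_i2 = 1/f₂ − 1/d_o2 = 1/(24.7) − 1/(3.030) = -0.2895, so d_i2 = -3.45 cm.
The final image is virtual, 3.45 cm to the left of lens 2 (overall magnification ≈ -0.19).

3.45 cm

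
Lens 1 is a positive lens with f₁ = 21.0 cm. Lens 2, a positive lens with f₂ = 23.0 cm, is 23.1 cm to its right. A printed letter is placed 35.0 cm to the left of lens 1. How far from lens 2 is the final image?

12.9 cm

Lens 1: 1/d_i1 = 1/f₁ − 1/d_o1 = 1/(21.0) − 1/(35.0) = 0.01905, so d_i1 = 52.50 cm.
The intermediate image is 52.50 cm to the right of lens 1, which lies 29.40 cm to the right of lens 2 — a virtual object — so d_o2 = −29.40 cm.
Lens 2: 1/d_i2 = 1/f₂ − 1/d_o2 = 1/(23.0) − 1/(-29.40) = 0.07749, so d_i2 = 12.9 cm.
The final image is real, 12.9 cm to the right of lens 2 (overall magnification ≈ -0.66).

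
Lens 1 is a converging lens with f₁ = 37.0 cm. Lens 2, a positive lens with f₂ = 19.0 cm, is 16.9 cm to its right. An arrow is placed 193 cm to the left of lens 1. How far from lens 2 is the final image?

Lens 1: 1/d_i1 = 1/f₁ − 1/d_o1 = 1/(37.0) − 1/(193) = 0.02185, so d_i1 = 45.78 cm.
The intermediate image is 45.78 cm to the right of lens 1, which lies 28.88 cm to the right of lens 2 — a virtual object — so d_o2 = −28.88 cm.
Lens 2: 1/d_i2 = 1/f₂ − 1/d_o2 = 1/(19.0) − 1/(-28.88) = 0.08726, so d_i2 = 11.5 cm.
The final image is real, 11.5 cm to the right of lens 2 (overall magnification ≈ -0.094).

11.5 cm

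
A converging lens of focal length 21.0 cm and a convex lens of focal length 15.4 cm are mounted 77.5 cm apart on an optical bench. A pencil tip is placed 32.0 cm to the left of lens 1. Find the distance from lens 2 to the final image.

Lens 1: 1/d_i1 = 1/f₁ − 1/d_o1 = 1/(21.0) − 1/(32.0) = 0.01637, so d_i1 = 61.09 cm.
The intermediate image is 61.09 cm to the right of lens 1, which is 77.5 − (61.09) = 16.41 cm to the left of lens 2, so d_o2 = +16.41 cm.
Lens 2: 1/d_i2 = 1/f₂ − 1/d_o2 = 1/(15.4) − 1/(16.41) = 0.003997, so d_i2 = 250 cm.
The final image is real, 250 cm to the right of lens 2 (overall magnification ≈ 29).

250 cm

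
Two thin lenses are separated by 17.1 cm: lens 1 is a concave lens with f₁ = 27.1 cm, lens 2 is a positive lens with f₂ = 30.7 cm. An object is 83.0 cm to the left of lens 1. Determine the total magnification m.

m = -1.11

f₁ = −27.1 cm (diverging).
Lens 1: 1/d_i1 = 1/(-27.1) − 1/(83.0) = -0.04895, so d_i1 = -20.43 cm; m₁ = −d_i1/d_o1 = +0.2461.
d_o2 = 17.1 − (-20.43) = 37.53 cm.
Lens 2: 1/d_i2 = 1/(30.7) − 1/(37.53) = 0.005928, so d_i2 = 168.7 cm; m₂ = −d_i2/d_o2 = -4.495.
m = m₁·m₂ = (+0.2461)(-4.495) = -1.11.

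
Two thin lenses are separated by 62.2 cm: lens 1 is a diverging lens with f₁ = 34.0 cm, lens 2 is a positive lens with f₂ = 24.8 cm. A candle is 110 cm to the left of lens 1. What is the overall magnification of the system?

m = -0.0924

f₁ = −34.0 cm (diverging).
Lens 1: 1/d_i1 = 1/(-34.0) − 1/(110) = -0.03850, so d_i1 = -25.97 cm; m₁ = −d_i1/d_o1 = +0.2361.
d_o2 = 62.2 − (-25.97) = 88.17 cm.
Lens 2: 1/d_i2 = 1/(24.8) − 1/(88.17) = 0.02898, so d_i2 = 34.51 cm; m₂ = −d_i2/d_o2 = -0.3914.
m = m₁·m₂ = (+0.2361)(-0.3914) = -0.0924.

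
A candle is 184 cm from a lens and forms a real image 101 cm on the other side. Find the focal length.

Real image ⇒ d_i = +101 cm.
1/f = 1/d_o + 1/d_i = 1/(184) + 1/(101) = 0.01534, so f = 65.2 cm.
Since f is positive, the lens is converging.

f = 65.2 cm (converging)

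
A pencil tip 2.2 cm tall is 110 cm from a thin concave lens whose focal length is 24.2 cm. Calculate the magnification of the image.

m = +0.180

For a concave lens, f = -24.2 cm.
1/d_i = 1/f − 1/d_o = 1/(-24.20) − 1/(110) = -0.05041, so d_i = -19.84 cm.
m = −d_i/d_o = −(-19.84)/(110) = +0.180.
The image is virtual, upright and reduced, on the same side as the object.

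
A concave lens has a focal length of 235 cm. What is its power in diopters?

For a concave lens, f = −235 cm.
f = -235 cm = -2.35 m.
P = 1/f = 1/(-2.35 m) = -0.426 D.

P = -0.426 D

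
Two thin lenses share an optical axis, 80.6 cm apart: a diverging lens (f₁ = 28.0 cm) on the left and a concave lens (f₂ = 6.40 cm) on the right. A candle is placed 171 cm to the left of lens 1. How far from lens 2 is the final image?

6.03 cm

Lens 1 is diverging, so f₁ = −28.0 cm.
Lens 1: 1/d_i1 = 1/f₁ − 1/d_o1 = 1/(-28.0) − 1/(171) = -0.04156, so d_i1 = -24.06 cm.
The intermediate image is 24.06 cm to the left of lens 1 (virtual), which is 80.6 − (-24.06) = 104.7 cm to the left of lens 2, so d_o2 = +104.7 cm.
Lens 2 is diverging, so f₂ = −6.40 cm.
Lens 2: 1/d_i2 = 1/f₂ − 1/d_o2 = 1/(-6.40) − 1/(104.7) = -0.1658, so d_i2 = -6.03 cm.
The final image is virtual, 6.03 cm to the left of lens 2 (overall magnification ≈ 0.0081).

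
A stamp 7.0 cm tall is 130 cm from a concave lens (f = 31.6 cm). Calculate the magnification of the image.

m = +0.196

For a concave lens, f = -31.6 cm.
1/d_i = 1/f − 1/d_o = 1/(-31.60) − 1/(130) = -0.03934, so d_i = -25.42 cm.
m = −d_i/d_o = −(-25.42)/(130) = +0.196.
The image is virtual, upright and reduced, on the same side as the object.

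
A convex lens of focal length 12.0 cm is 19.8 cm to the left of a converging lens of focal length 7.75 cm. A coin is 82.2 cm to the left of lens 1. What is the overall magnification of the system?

Lens 1: 1/d_i1 = 1/(12.0) − 1/(82.2) = 0.07117, so d_i1 = 14.05 cm; m₁ = −d_i1/d_o1 = -0.1709.
d_o2 = 19.8 − (14.05) = 5.750 cm.
Lens 2: 1/d_i2 = 1/(7.75) − 1/(5.750) = -0.04488, so d_i2 = -22.28 cm; m₂ = −d_i2/d_o2 = +3.875.
m = m₁·m₂ = (-0.1709)(+3.875) = -0.662.

m = -0.662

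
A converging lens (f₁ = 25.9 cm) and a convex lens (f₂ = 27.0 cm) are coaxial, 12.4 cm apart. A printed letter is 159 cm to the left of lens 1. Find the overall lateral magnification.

Lens 1: 1/d_i1 = 1/(25.9) − 1/(159) = 0.03232, so d_i1 = 30.94 cm; m₁ = −d_i1/d_o1 = -0.1946.
d_o2 = 12.4 − (30.94) = -18.54 cm (virtual object).
Lens 2: 1/d_i2 = 1/(27.0) − 1/(-18.54) = 0.09097, so d_i2 = 10.99 cm; m₂ = −d_i2/d_o2 = +0.5929.
m = m₁·m₂ = (-0.1946)(+0.5929) = -0.115.

m = -0.115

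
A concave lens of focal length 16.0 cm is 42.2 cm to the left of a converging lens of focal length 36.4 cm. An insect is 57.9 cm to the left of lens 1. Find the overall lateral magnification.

f₁ = −16.0 cm (diverging).
Lens 1: 1/d_i1 = 1/(-16.0) − 1/(57.9) = -0.07977, so d_i1 = -12.54 cm; m₁ = −d_i1/d_o1 = +0.2166.
d_o2 = 42.2 − (-12.54) = 54.74 cm.
Lens 2: 1/d_i2 = 1/(36.4) − 1/(54.74) = 0.009204, so d_i2 = 108.6 cm; m₂ = −d_i2/d_o2 = -1.985.
m = m₁·m₂ = (+0.2166)(-1.985) = -0.430.

m = -0.430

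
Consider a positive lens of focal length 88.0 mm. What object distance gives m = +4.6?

68.9 mm

m = −d_i/d_o ⇒ d_i = −m·d_o.
1/f = 1/d_o + 1/d_i = 1/d_o − 1/(m·d_o) = (1 − 1/m)/d_o, so d_o = f(1 − 1/m) = (88.00)(1 − 1/(+4.6)) = 68.9 mm.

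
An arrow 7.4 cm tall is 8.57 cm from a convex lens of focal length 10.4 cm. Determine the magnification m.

m = +5.68

1/d_i = 1/f − 1/d_o = 1/(10.40) − 1/(8.57) = -0.02053, so d_i = -48.70 cm.
m = −d_i/d_o = −(-48.70)/(8.57) = +5.68.
The image is virtual, upright and enlarged, on the same side as the object.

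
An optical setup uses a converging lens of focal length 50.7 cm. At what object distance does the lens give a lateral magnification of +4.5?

m = −d_i/d_o ⇒ d_i = −m·d_o.
1/f = 1/d_o + 1/d_i = 1/d_o − 1/(m·d_o) = (1 − 1/m)/d_o, so d_o = f(1 − 1/m) = (50.70)(1 − 1/(+4.5)) = 39.4 cm.

39.4 cm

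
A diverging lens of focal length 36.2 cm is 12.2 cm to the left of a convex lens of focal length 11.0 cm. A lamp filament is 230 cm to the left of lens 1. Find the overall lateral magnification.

f₁ = −36.2 cm (diverging).
Lens 1: 1/d_i1 = 1/(-36.2) − 1/(230) = -0.03197, so d_i1 = -31.28 cm; m₁ = −d_i1/d_o1 = +0.1360.
d_o2 = 12.2 − (-31.28) = 43.48 cm.
Lens 2: 1/d_i2 = 1/(11.0) − 1/(43.48) = 0.06791, so d_i2 = 14.73 cm; m₂ = −d_i2/d_o2 = -0.3387.
m = m₁·m₂ = (+0.1360)(-0.3387) = -0.0461.

m = -0.0461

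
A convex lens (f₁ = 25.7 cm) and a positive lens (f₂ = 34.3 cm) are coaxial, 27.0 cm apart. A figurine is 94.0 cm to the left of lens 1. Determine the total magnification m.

m = -0.302

Lens 1: 1/d_i1 = 1/(25.7) − 1/(94.0) = 0.02827, so d_i1 = 35.37 cm; m₁ = −d_i1/d_o1 = -0.3763.
d_o2 = 27.0 − (35.37) = -8.370 cm (virtual object).
Lens 2: 1/d_i2 = 1/(34.3) − 1/(-8.370) = 0.1486, so d_i2 = 6.728 cm; m₂ = −d_i2/d_o2 = +0.8038.
m = m₁·m₂ = (-0.3763)(+0.8038) = -0.302.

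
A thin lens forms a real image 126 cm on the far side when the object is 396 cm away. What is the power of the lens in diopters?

P = +1.05 D

d_i = +126 cm.
1/f = 1/d_o + 1/d_i = 1/(396) + 1/(126) = 0.01046 cm⁻¹.
f = 95.59 cm = 0.9559 m, so P = 1/f = +1.05 D.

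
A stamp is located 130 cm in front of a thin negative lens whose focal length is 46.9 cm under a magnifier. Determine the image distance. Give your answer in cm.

34.5 cm

For a negative lens, f = -46.9 cm.
Thin-lens equation: 1/q = 1/f − 1/p = 1/(-46.90) − 1/(130) = -0.02132 − 0.007692 = -0.02901, so q = -34.5 cm.
The image is virtual, upright and reduced, on the same side as the object.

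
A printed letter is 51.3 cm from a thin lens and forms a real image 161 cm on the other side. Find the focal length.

f = 38.9 cm (converging)

Real image ⇒ d_i = +161 cm.
1/f = 1/d_o + 1/d_i = 1/(51.3) + 1/(161) = 0.02570, so f = 38.9 cm.
Since f is positive, the thin lens is converging.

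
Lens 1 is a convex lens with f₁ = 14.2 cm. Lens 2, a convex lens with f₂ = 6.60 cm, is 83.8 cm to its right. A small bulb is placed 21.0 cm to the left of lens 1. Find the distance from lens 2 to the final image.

Lens 1: 1/d_i1 = 1/f₁ − 1/d_o1 = 1/(14.2) − 1/(21.0) = 0.02280, so d_i1 = 43.85 cm.
The intermediate image is 43.85 cm to the right of lens 1, which is 83.8 − (43.85) = 39.95 cm to the left of lens 2, so d_o2 = +39.95 cm.
Lens 2: 1/d_i2 = 1/f₂ − 1/d_o2 = 1/(6.60) − 1/(39.95) = 0.1265, so d_i2 = 7.91 cm.
The final image is real, 7.91 cm to the right of lens 2 (overall magnification ≈ 0.41).

7.91 cm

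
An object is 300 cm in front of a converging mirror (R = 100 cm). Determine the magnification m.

f = R/2 = 100/2 = 50.00 cm.
1/d_i = 1/f − 1/d_o = 1/(50.00) − 1/(300) = 0.01667, so d_i = 60.00 cm.
m = −d_i/d_o = −(60.00)/(300) = -0.200.
The image is real, inverted and reduced, in front of the mirror.

m = -0.200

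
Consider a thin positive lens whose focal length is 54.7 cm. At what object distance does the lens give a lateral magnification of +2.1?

28.7 cm

m = −d_i/d_o ⇒ d_i = −m·d_o.
1/f = 1/d_o + 1/d_i = 1/d_o − 1/(m·d_o) = (1 − 1/m)/d_o, so d_o = f(1 − 1/m) = (54.70)(1 − 1/(+2.1)) = 28.7 cm.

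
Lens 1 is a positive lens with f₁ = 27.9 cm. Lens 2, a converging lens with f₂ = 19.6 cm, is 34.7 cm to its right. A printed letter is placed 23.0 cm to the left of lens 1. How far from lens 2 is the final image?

22.2 cm

Lens 1: 1/d_i1 = 1/f₁ − 1/d_o1 = 1/(27.9) − 1/(23.0) = -0.007636, so d_i1 = -131.0 cm.
The intermediate image is 131.0 cm to the left of lens 1 (virtual), which is 34.7 − (-131.0) = 165.7 cm to the left of lens 2, so d_o2 = +165.7 cm.
Lens 2: 1/d_i2 = 1/f₂ − 1/d_o2 = 1/(19.6) − 1/(165.7) = 0.04499, so d_i2 = 22.2 cm.
The final image is real, 22.2 cm to the right of lens 2 (overall magnification ≈ -0.76).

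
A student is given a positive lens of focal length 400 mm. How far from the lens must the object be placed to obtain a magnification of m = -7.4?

454 mm

m = −d_i/d_o ⇒ d_i = −m·d_o.
1/f = 1/d_o + 1/d_i = 1/d_o − 1/(m·d_o) = (1 − 1/m)/d_o, so d_o = f(1 − 1/m) = (400.0)(1 − 1/(-7.4)) = 454 mm.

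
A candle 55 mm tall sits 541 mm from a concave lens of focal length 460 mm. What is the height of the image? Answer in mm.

25.3 mm

For a concave lens, f = -460 mm.
1/d_i = 1/f − 1/d_o = 1/(-460.0) − 1/(541) = -0.004022, so d_i = -248.6 mm.
m = −d_i/d_o = +0.4595.
|h_i| = |m|·h_o = 0.4595 × 55 = 25.3 mm. The image is virtual, upright and reduced, on the same side as the object.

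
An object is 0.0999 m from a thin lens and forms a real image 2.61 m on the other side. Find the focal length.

f = 0.0962 m (converging)

Real image ⇒ d_i = +2.61 m.
1/f = 1/d_o + 1/d_i = 1/(0.0999) + 1/(2.61) = 10.39, so f = 0.0962 m.
Since f is positive, the thin lens is converging.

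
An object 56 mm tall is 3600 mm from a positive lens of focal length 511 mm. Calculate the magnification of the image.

1/d_i = 1/f − 1/d_o = 1/(511.0) − 1/(3600) = 0.001679, so d_i = 595.5 mm.
m = −d_i/d_o = −(595.5)/(3600) = -0.165.
The image is real, inverted and reduced, on the far side of the lens.

m = -0.165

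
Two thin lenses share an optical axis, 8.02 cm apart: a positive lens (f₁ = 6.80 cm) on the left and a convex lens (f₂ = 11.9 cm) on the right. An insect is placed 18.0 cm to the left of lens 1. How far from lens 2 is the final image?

2.34 cm

Lens 1: 1/d_i1 = 1/f₁ − 1/d_o1 = 1/(6.80) − 1/(18.0) = 0.09150, so d_i1 = 10.93 cm.
The intermediate image is 10.93 cm to the right of lens 1, which lies 2.910 cm to the right of lens 2 — a virtual object — so d_o2 = −2.910 cm.
Lens 2: 1/d_i2 = 1/f₂ − 1/d_o2 = 1/(11.9) − 1/(-2.910) = 0.4277, so d_i2 = 2.34 cm.
The final image is real, 2.34 cm to the right of lens 2 (overall magnification ≈ -0.49).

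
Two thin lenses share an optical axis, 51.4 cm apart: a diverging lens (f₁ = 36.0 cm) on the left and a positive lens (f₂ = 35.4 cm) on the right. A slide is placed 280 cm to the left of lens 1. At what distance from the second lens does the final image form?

Lens 1 is diverging, so f₁ = −36.0 cm.
Lens 1: 1/d_i1 = 1/f₁ − 1/d_o1 = 1/(-36.0) − 1/(280) = -0.03135, so d_i1 = -31.90 cm.
The intermediate image is 31.90 cm to the left of lens 1 (virtual), which is 51.4 − (-31.90) = 83.30 cm to the left of lens 2, so d_o2 = +83.30 cm.
Lens 2: 1/d_i2 = 1/f₂ − 1/d_o2 = 1/(35.4) − 1/(83.30) = 0.01624, so d_i2 = 61.6 cm.
The final image is real, 61.6 cm to the right of lens 2 (overall magnification ≈ -0.084).

61.6 cm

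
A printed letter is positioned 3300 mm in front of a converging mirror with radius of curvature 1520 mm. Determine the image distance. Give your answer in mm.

987 mm

f = R/2 = 1520/2 = 760.0 mm.
Mirror equation: 1/d_i = 1/f − 1/d_o = 1/(760.0) − 1/(3300) = 0.001316 − 0.0003030 = 0.001013, so d_i = 987 mm.
The image is real, inverted and reduced, in front of the mirror.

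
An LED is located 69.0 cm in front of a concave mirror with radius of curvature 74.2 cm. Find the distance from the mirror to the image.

80.2 cm

f = R/2 = 74.2/2 = 37.10 cm.
Mirror equation: 1/s_i = 1/f − 1/s_o = 1/(37.10) − 1/(69.0) = 0.02695 − 0.01449 = 0.01246, so s_i = 80.2 cm.
The image is real, inverted and enlarged, in front of the mirror.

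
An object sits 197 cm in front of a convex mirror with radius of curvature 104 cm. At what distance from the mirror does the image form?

41.1 cm

f = R/2 = 104/2 = 52.00 cm; for a convex mirror, f = -52.00 cm.
Mirror equation: 1/d_i = 1/f − 1/d_o = 1/(-52.00) − 1/(197) = -0.01923 − 0.005076 = -0.02431, so d_i = -41.1 cm.
The image is virtual, upright and reduced, behind the mirror.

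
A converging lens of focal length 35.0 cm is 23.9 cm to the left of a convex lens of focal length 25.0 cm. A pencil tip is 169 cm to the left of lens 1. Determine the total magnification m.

m = -0.144

Lens 1: 1/d_i1 = 1/(35.0) − 1/(169) = 0.02265, so d_i1 = 44.14 cm; m₁ = −d_i1/d_o1 = -0.2612.
d_o2 = 23.9 − (44.14) = -20.24 cm (virtual object).
Lens 2: 1/d_i2 = 1/(25.0) − 1/(-20.24) = 0.08941, so d_i2 = 11.18 cm; m₂ = −d_i2/d_o2 = +0.5526.
m = m₁·m₂ = (-0.2612)(+0.5526) = -0.144.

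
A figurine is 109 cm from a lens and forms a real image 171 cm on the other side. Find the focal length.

Real image ⇒ d_i = +171 cm.
1/f = 1/d_o + 1/d_i = 1/(109) + 1/(171) = 0.01502, so f = 66.6 cm.
Since f is positive, the lens is converging.

f = 66.6 cm (converging)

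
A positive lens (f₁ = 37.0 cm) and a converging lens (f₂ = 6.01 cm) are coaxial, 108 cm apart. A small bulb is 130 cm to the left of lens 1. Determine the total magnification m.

Lens 1: 1/d_i1 = 1/(37.0) − 1/(130) = 0.01933, so d_i1 = 51.72 cm; m₁ = −d_i1/d_o1 = -0.3978.
d_o2 = 108 − (51.72) = 56.28 cm.
Lens 2: 1/d_i2 = 1/(6.01) − 1/(56.28) = 0.1486, so d_i2 = 6.729 cm; m₂ = −d_i2/d_o2 = -0.1196.
m = m₁·m₂ = (-0.3978)(-0.1196) = +0.0476.

m = +0.0476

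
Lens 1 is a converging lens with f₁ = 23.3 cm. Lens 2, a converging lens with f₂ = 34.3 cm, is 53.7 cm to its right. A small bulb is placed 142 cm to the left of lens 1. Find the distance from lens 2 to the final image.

105 cm

Lens 1: 1/d_i1 = 1/f₁ − 1/d_o1 = 1/(23.3) − 1/(142) = 0.03588, so d_i1 = 27.87 cm.
The intermediate image is 27.87 cm to the right of lens 1, which is 53.7 − (27.87) = 25.83 cm to the left of lens 2, so d_o2 = +25.83 cm.
Lens 2: 1/d_i2 = 1/f₂ − 1/d_o2 = 1/(34.3) − 1/(25.83) = -0.009560, so d_i2 = -105 cm.
The final image is virtual, 105 cm to the left of lens 2 (overall magnification ≈ -0.79).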